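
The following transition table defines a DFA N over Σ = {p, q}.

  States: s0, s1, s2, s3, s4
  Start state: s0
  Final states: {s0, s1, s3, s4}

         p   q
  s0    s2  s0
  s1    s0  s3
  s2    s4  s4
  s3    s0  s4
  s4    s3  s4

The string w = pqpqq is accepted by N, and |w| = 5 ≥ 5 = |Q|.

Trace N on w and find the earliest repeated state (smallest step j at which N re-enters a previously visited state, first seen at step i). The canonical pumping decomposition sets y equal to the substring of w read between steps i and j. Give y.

pq

State sequence: s0 -p-> s2 -q-> s4 -p-> s3 -q-> s4 -q-> s4
First repeat at step 4: s4 was already visited.

So i = 2, j = 4, giving x = w[0:2] = pq, y = w[2:4] = pq, z = w[4:5] = q.
Check: |xy| = 4 ≤ 5 and |y| = 2 ≥ 1. Reading y takes N from s4 back to s4, so every xyⁱz is accepted.
The DFA has 5 states, so the proof of the pumping lemma guarantees a repeated state among the first 5+1 visited; the segment between the two visits is the pumpable y.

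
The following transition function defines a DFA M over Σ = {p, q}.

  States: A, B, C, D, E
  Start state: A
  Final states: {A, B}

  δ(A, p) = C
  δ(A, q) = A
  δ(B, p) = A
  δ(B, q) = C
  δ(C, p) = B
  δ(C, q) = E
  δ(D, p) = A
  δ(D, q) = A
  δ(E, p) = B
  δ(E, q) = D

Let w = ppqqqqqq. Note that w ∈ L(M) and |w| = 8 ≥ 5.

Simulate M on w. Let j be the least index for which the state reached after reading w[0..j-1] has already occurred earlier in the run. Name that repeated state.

Run of M on w = p p q q q q q q:
  step 0: A  (start)
  step 1: C  (read p: A→C)
  step 2: B  (read p: C→B)
  step 3: C  (read q: B→C)   ← first repeat (C seen earlier)
  step 4: E  (read q: C→E)
  step 5: D  (read q: E→D)
  step 6: A  (read q: D→A)
  step 7: A  (read q: A→A)
  step 8: A  (read q: A→A)

The earliest repeat is at step j = 3: M is in C, which it already visited at step i = 1.
Pumping length from the standard proof: p = 5 (the number of states). The repeated state found above gives |xy| = j ≤ 5 and |y| = j − i ≥ 1.

C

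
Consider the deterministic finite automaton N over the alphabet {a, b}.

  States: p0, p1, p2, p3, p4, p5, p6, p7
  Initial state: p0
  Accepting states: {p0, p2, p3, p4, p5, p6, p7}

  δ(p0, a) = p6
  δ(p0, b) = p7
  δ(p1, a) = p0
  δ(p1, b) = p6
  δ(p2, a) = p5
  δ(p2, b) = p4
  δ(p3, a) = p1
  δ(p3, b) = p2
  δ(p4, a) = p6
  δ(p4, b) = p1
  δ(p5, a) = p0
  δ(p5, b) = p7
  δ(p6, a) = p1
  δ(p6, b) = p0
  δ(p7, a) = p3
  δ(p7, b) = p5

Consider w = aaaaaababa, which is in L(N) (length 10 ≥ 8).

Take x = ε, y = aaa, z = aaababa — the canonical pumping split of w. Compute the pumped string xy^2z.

xy^2z = ε·aaa·aaa·aaababa = aaaaaaaaababa.
Reading y = aaa takes N from p0 back to p0, so after x·y·y the machine is still in p0, and z then leads to the accepting state p5. Hence aaaaaaaaababa ∈ L(N).

aaaaaaaaababa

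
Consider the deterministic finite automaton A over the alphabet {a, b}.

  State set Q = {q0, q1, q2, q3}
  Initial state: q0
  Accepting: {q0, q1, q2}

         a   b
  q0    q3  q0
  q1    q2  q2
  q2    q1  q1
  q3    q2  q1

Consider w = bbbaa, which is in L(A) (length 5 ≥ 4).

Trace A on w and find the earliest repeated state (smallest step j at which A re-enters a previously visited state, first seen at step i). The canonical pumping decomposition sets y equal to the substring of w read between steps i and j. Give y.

b

Run of A on w = b b b a a:
  step 0: q0  (start)
  step 1: q0  (read b: q0→q0)   ← first repeat (q0 seen earlier)
  step 2: q0  (read b: q0→q0)
  step 3: q0  (read b: q0→q0)
  step 4: q3  (read a: q0→q3)
  step 5: q2  (read a: q3→q2)

So i = 0, j = 1, giving x = w[0:0] = ε, y = w[0:1] = b, z = w[1:5] = bbaa.
Check: |xy| = 1 ≤ 4 and |y| = 1 ≥ 1. Reading y takes A from q0 back to q0, so every xyⁱz is accepted.
Since A has 4 states, any run of length ≥ 4 visits 4+1 states, so by pigeonhole some state repeats within the first 4 steps — that repeat gives the pumpable loop.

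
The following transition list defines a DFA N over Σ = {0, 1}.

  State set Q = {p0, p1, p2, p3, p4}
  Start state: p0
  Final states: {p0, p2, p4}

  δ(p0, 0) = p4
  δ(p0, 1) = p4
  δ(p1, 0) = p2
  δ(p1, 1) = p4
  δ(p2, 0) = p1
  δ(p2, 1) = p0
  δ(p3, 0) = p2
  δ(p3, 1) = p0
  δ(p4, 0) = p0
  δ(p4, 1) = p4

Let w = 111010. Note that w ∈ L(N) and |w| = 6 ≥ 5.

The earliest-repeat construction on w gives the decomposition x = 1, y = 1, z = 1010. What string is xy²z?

xy^2z = 1·1·1·1010 = 1111010.
Reading y = 1 takes N from p4 back to p4, so after x·y·y the machine is still in p4, and z then leads to the accepting state p0. Hence 1111010 ∈ L(N).

1111010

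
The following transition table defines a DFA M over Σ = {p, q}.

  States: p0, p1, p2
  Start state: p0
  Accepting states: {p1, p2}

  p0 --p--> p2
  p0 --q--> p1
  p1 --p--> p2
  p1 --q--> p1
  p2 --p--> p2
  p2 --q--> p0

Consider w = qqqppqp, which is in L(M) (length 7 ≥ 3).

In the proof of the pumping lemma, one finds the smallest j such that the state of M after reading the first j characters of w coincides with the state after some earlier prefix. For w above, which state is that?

State sequence: p0 -q-> p1 -q-> p1 -q-> p1 -p-> p2 -p-> p2 -q-> p0 -p-> p2
First repeat at step 2: p1 was already visited.

The earliest repeat is at step j = 2: M is in p1, which it already visited at step i = 1.
Since M has 3 states, any run of length ≥ 3 visits 3+1 states, so by pigeonhole some state repeats within the first 3 steps — that repeat gives the pumpable loop.

p1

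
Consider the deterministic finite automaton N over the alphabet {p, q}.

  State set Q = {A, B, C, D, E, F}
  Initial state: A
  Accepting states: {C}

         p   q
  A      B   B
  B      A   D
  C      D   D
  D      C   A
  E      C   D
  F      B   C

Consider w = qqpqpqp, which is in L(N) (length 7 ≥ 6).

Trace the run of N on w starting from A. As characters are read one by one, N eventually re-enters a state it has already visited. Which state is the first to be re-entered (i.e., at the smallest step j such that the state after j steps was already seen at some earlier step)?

D

State sequence: A -q-> B -q-> D -p-> C -q-> D -p-> C -q-> D -p-> C
First repeat at step 4: D was already visited.

The earliest repeat is at step j = 4: N is in D, which it already visited at step i = 2.
The DFA has 6 states, so the proof of the pumping lemma guarantees a repeated state among the first 6+1 visited; the segment between the two visits is the pumpable y.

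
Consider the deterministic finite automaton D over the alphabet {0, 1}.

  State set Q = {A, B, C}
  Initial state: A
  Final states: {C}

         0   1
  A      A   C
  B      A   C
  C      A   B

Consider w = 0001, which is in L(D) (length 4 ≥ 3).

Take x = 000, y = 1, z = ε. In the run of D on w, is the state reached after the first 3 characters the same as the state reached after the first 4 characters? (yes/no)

State sequence: A -0-> A -0-> A -0-> A -1-> C

After x (step 3): A. After xy (step 4): C.
They differ (A ≠ C), so y is not a cycle from the state after x; this split is not the one the pumping-lemma construction produces, and pumping y need not keep the string in L(D).

no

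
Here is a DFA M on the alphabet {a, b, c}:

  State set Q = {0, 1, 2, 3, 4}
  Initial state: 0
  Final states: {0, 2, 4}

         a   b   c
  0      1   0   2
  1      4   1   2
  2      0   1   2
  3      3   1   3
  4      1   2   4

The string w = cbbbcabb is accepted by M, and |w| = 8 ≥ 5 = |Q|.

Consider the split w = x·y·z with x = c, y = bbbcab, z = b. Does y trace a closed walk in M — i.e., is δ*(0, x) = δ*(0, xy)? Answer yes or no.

no

Run of M on the first 7 characters of w = c b b b c a b:
  step 0: 0  (start)
  step 1: 2  (read c: 0→2)
  step 2: 1  (read b: 2→1)
  step 3: 1  (read b: 1→1)
  step 4: 1  (read b: 1→1)
  step 5: 2  (read c: 1→2)
  step 6: 0  (read a: 2→0)
  step 7: 0  (read b: 0→0)

After x (step 1): 2. After xy (step 7): 0.
They differ (2 ≠ 0), so y is not a cycle from the state after x; this split is not the one the pumping-lemma construction produces, and pumping y need not keep the string in L(M).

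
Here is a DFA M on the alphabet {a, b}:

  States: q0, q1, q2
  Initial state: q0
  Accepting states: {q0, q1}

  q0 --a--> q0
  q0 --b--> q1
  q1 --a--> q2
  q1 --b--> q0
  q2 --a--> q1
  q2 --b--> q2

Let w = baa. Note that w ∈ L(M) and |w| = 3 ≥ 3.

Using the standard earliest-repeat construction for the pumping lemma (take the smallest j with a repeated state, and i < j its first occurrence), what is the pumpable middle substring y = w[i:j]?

State sequence: q0 -b-> q1 -a-> q2 -a-> q1
First repeat at step 3: q1 was already visited.

So i = 1, j = 3, giving x = w[0:1] = b, y = w[1:3] = aa, z = w[3:3] = ε.
Check: |xy| = 3 ≤ 3 and |y| = 2 ≥ 1. Reading y takes M from q1 back to q1, so every xyⁱz is accepted.

aa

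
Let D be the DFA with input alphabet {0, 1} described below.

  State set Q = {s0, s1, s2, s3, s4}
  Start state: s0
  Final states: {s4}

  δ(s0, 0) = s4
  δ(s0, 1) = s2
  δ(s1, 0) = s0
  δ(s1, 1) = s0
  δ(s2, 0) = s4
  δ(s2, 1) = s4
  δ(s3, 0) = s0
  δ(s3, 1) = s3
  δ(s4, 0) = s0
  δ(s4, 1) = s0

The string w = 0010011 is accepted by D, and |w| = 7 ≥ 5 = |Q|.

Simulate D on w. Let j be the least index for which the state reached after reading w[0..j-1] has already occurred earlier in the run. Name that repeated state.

s0

State sequence: s0 -0-> s4 -0-> s0 -1-> s2 -0-> s4 -0-> s0 -1-> s2 -1-> s4
First repeat at step 2: s0 was already visited.

The earliest repeat is at step j = 2: D is in s0, which it already visited at step i = 0.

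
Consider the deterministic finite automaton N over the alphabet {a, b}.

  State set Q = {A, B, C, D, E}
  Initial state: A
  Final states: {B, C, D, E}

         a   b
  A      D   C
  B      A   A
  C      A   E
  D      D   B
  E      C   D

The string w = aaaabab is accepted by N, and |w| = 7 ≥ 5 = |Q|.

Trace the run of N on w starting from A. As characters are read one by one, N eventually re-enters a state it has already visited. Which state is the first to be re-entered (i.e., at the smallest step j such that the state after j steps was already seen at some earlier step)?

D

Run of N on w = a a a a b a b:
  step 0: A  (start)
  step 1: D  (read a: A→D)
  step 2: D  (read a: D→D)   ← first repeat (D seen earlier)
  step 3: D  (read a: D→D)
  step 4: D  (read a: D→D)
  step 5: B  (read b: D→B)
  step 6: A  (read a: B→A)
  step 7: C  (read b: A→C)

The earliest repeat is at step j = 2: N is in D, which it already visited at step i = 1.
With |Q| = 5, pigeonhole forces a state repeat no later than step 5; the substring read between the first and second visits to that state can be pumped.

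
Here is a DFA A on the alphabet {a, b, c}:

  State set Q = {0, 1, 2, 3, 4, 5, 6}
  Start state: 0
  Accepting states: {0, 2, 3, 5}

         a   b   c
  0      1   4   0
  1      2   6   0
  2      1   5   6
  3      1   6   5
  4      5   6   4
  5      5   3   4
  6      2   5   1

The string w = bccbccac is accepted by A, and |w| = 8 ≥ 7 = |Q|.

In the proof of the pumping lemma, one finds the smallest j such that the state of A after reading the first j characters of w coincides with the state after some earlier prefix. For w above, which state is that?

State sequence: 0 -b-> 4 -c-> 4 -c-> 4 -b-> 6 -c-> 1 -c-> 0 -a-> 1 -c-> 0
First repeat at step 2: 4 was already visited.

The earliest repeat is at step j = 2: A is in 4, which it already visited at step i = 1.

4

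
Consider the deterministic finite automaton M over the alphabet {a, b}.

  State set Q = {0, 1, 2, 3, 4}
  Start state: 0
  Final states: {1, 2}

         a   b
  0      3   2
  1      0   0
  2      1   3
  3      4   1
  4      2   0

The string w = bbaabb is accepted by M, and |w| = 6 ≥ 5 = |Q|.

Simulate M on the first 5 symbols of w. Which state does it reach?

Run of M on the first 5 characters of w = b b a a b:
  step 0: 0  (start)
  step 1: 2  (read b: 0→2)
  step 2: 3  (read b: 2→3)
  step 3: 4  (read a: 3→4)
  step 4: 2  (read a: 4→2)
  step 5: 3  (read b: 2→3)

After reading 5 characters, M is in state 3.
(This kind of state-tracing is the core of the pumping-lemma construction: with 5 states, pigeonhole forces a repeat within the first 5 steps.)

3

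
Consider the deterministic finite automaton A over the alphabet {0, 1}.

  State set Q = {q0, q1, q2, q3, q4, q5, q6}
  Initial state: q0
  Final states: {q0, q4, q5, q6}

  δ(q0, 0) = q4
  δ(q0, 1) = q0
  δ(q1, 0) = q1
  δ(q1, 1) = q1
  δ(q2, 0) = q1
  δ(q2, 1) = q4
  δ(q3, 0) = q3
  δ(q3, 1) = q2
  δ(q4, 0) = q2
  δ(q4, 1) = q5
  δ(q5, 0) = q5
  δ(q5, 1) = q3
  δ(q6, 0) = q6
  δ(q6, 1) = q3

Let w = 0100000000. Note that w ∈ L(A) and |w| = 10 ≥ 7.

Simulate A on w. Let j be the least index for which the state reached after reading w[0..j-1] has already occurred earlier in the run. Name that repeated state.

State sequence: q0 -0-> q4 -1-> q5 -0-> q5 -0-> q5 -0-> q5 -0-> q5 -0-> q5 -0-> q5 -0-> q5 -0-> q5
First repeat at step 3: q5 was already visited.

The earliest repeat is at step j = 3: A is in q5, which it already visited at step i = 2.
The DFA has 7 states, so the proof of the pumping lemma guarantees a repeated state among the first 7+1 visited; the segment between the two visits is the pumpable y.

q5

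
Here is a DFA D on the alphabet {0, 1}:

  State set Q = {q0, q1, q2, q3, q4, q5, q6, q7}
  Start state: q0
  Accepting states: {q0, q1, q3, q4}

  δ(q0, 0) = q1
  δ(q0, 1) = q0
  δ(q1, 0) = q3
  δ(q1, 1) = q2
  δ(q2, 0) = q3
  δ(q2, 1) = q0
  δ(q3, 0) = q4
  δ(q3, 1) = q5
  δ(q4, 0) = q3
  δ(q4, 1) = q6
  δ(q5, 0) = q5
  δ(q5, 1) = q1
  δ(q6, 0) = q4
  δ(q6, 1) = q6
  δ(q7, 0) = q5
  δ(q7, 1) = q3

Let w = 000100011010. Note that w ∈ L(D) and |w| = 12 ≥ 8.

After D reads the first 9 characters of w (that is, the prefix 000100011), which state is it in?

q6

Run of D on the first 9 characters of w = 0 0 0 1 0 0 0 1 1:
  step 0: q0  (start)
  step 1: q1  (read 0: q0→q1)
  step 2: q3  (read 0: q1→q3)
  step 3: q4  (read 0: q3→q4)
  step 4: q6  (read 1: q4→q6)
  step 5: q4  (read 0: q6→q4)
  step 6: q3  (read 0: q4→q3)
  step 7: q4  (read 0: q3→q4)
  step 8: q6  (read 1: q4→q6)
  step 9: q6  (read 1: q6→q6)

After reading 9 characters, D is in state q6.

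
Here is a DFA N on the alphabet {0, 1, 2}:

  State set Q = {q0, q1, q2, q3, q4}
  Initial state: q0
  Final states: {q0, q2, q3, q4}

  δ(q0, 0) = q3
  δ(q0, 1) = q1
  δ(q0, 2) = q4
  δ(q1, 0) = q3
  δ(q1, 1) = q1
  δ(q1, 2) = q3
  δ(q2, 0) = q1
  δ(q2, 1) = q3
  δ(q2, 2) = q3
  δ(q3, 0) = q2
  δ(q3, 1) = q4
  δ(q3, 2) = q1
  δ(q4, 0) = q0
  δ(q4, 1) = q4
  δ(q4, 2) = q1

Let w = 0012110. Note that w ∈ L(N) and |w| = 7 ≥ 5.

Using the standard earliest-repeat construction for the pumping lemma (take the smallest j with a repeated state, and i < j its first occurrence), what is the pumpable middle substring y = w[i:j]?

State sequence: q0 -0-> q3 -0-> q2 -1-> q3 -2-> q1 -1-> q1 -1-> q1 -0-> q3
First repeat at step 3: q3 was already visited.

So i = 1, j = 3, giving x = w[0:1] = 0, y = w[1:3] = 01, z = w[3:7] = 2110.
Check: |xy| = 3 ≤ 5 and |y| = 2 ≥ 1. Reading y takes N from q3 back to q3, so every xyⁱz is accepted.
Since N has 5 states, any run of length ≥ 5 visits 5+1 states, so by pigeonhole some state repeats within the first 5 steps — that repeat gives the pumpable loop.

01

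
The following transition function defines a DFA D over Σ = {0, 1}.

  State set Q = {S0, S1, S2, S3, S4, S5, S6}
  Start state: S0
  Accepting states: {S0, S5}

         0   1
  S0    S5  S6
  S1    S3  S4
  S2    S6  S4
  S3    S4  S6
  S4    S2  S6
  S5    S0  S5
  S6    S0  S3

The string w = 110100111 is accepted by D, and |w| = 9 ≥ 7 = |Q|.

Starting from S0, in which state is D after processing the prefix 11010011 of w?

S5

State sequence: S0 -1-> S6 -1-> S3 -0-> S4 -1-> S6 -0-> S0 -0-> S5 -1-> S5 -1-> S5

After reading 8 characters, D is in state S5.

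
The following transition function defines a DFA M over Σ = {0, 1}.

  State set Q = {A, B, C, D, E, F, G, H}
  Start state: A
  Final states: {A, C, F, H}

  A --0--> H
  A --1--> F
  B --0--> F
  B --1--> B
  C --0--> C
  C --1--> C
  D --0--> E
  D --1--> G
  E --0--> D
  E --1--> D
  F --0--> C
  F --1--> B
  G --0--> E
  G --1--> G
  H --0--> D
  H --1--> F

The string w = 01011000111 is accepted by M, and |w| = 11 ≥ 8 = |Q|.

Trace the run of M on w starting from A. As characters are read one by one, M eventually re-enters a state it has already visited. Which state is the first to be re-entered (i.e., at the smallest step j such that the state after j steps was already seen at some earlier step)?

C

State sequence: A -0-> H -1-> F -0-> C -1-> C -1-> C -0-> C -0-> C -0-> C -1-> C -1-> C -1-> C
First repeat at step 4: C was already visited.

The earliest repeat is at step j = 4: M is in C, which it already visited at step i = 3.
The DFA has 8 states, so the proof of the pumping lemma guarantees a repeated state among the first 8+1 visited; the segment between the two visits is the pumpable y.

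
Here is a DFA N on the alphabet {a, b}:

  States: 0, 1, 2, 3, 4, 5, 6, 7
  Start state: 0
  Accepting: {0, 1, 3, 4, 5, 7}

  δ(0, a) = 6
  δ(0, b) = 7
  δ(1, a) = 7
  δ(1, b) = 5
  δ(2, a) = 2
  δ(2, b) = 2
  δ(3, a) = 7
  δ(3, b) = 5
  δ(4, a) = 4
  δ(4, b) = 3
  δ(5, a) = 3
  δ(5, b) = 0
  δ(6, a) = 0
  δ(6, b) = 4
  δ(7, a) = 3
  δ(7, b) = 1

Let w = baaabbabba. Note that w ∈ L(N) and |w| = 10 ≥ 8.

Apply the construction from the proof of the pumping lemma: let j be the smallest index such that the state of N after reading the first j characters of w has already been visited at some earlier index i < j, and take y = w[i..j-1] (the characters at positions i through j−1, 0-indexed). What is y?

Run of N on w = b a a a b b a b b a:
  step 0: 0  (start)
  step 1: 7  (read b: 0→7)
  step 2: 3  (read a: 7→3)
  step 3: 7  (read a: 3→7)   ← first repeat (7 seen earlier)
  step 4: 3  (read a: 7→3)
  step 5: 5  (read b: 3→5)
  step 6: 0  (read b: 5→0)
  step 7: 6  (read a: 0→6)
  step 8: 4  (read b: 6→4)
  step 9: 3  (read b: 4→3)
  step 10: 7  (read a: 3→7)

So i = 1, j = 3, giving x = w[0:1] = b, y = w[1:3] = aa, z = w[3:10] = abbabba.
Check: |xy| = 3 ≤ 8 and |y| = 2 ≥ 1. Reading y takes N from 7 back to 7, so every xyⁱz is accepted.

aa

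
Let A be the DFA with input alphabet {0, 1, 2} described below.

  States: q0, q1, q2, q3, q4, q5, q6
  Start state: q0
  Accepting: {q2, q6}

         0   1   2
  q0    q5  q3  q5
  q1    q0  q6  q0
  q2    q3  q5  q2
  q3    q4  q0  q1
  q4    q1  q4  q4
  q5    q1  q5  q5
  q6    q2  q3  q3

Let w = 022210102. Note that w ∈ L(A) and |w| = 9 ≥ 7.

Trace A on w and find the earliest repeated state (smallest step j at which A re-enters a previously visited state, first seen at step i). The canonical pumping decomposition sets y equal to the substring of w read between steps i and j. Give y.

Run of A on w = 0 2 2 2 1 0 1 0 2:
  step 0: q0  (start)
  step 1: q5  (read 0: q0→q5)
  step 2: q5  (read 2: q5→q5)   ← first repeat (q5 seen earlier)
  step 3: q5  (read 2: q5→q5)
  step 4: q5  (read 2: q5→q5)
  step 5: q5  (read 1: q5→q5)
  step 6: q1  (read 0: q5→q1)
  step 7: q6  (read 1: q1→q6)
  step 8: q2  (read 0: q6→q2)
  step 9: q2  (read 2: q2→q2)

So i = 1, j = 2, giving x = w[0:1] = 0, y = w[1:2] = 2, z = w[2:9] = 2210102.
Check: |xy| = 2 ≤ 7 and |y| = 1 ≥ 1. Reading y takes A from q5 back to q5, so every xyⁱz is accepted.

2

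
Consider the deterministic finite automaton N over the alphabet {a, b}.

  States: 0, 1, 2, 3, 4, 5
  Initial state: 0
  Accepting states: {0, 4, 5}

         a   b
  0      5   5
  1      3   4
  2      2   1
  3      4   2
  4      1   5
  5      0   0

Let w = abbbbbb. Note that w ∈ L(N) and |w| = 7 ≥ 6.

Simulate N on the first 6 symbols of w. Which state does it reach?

0

State sequence: 0 -a-> 5 -b-> 0 -b-> 5 -b-> 0 -b-> 5 -b-> 0

After reading 6 characters, N is in state 0.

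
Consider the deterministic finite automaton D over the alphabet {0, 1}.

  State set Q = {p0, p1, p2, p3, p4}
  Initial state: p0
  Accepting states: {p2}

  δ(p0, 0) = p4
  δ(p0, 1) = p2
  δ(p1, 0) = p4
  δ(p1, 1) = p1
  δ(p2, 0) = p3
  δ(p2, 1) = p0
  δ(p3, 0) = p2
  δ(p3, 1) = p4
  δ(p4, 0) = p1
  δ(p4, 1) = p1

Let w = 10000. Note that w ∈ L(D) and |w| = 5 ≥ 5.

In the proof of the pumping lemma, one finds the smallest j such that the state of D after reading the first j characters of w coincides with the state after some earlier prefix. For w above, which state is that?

State sequence: p0 -1-> p2 -0-> p3 -0-> p2 -0-> p3 -0-> p2
First repeat at step 3: p2 was already visited.

The earliest repeat is at step j = 3: D is in p2, which it already visited at step i = 1.
The DFA has 5 states, so the proof of the pumping lemma guarantees a repeated state among the first 5+1 visited; the segment between the two visits is the pumpable y.

p2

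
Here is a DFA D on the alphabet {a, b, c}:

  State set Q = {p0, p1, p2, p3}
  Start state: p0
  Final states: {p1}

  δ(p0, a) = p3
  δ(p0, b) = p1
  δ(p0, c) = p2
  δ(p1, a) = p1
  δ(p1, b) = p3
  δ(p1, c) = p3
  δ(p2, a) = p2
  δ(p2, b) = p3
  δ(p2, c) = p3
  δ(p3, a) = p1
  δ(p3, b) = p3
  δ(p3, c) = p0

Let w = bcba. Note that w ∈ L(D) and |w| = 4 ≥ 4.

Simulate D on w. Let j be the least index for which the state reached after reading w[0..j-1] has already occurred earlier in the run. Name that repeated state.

Run of D on w = b c b a:
  step 0: p0  (start)
  step 1: p1  (read b: p0→p1)
  step 2: p3  (read c: p1→p3)
  step 3: p3  (read b: p3→p3)   ← first repeat (p3 seen earlier)
  step 4: p1  (read a: p3→p1)

The earliest repeat is at step j = 3: D is in p3, which it already visited at step i = 2.

p3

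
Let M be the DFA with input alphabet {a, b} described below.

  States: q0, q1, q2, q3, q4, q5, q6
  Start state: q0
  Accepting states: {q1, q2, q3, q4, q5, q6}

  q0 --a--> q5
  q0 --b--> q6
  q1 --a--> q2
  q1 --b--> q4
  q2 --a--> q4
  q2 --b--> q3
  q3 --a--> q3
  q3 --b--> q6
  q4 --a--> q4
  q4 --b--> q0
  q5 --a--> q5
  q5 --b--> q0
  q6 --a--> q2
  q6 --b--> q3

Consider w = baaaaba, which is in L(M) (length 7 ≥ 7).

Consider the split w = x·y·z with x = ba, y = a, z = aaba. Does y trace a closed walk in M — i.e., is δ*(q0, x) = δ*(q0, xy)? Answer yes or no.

State sequence: q0 -b-> q6 -a-> q2 -a-> q4

After x (step 2): q2. After xy (step 3): q4.
They differ (q2 ≠ q4), so y is not a cycle from the state after x; this split is not the one the pumping-lemma construction produces, and pumping y need not keep the string in L(M).

no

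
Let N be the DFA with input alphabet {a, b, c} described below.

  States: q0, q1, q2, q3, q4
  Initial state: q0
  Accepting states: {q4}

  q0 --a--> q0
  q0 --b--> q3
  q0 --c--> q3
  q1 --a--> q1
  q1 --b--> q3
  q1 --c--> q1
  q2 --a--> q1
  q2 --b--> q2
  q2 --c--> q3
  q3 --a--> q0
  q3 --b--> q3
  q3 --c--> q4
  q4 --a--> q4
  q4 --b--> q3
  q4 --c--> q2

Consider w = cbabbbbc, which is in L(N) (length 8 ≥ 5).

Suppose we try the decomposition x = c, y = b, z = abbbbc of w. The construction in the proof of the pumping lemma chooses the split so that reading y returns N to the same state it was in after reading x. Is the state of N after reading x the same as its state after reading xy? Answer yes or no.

State sequence: q0 -c-> q3 -b-> q3

After x (step 1): q3. After xy (step 2): q3.
They match, so y = b drives N around a cycle from q3 back to itself; pumping y any number of times keeps N in q3 before reading z, and xyⁱz ∈ L(N) for every i ≥ 0.

yes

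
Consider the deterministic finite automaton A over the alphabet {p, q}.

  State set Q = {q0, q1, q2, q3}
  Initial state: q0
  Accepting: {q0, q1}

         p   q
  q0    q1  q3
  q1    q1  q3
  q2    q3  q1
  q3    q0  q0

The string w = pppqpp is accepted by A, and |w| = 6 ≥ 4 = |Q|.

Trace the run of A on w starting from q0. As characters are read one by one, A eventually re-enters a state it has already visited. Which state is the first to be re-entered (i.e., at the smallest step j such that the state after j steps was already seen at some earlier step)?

Run of A on w = p p p q p p:
  step 0: q0  (start)
  step 1: q1  (read p: q0→q1)
  step 2: q1  (read p: q1→q1)   ← first repeat (q1 seen earlier)
  step 3: q1  (read p: q1→q1)
  step 4: q3  (read q: q1→q3)
  step 5: q0  (read p: q3→q0)
  step 6: q1  (read p: q0→q1)

The earliest repeat is at step j = 2: A is in q1, which it already visited at step i = 1.
Pumping length from the standard proof: p = 4 (the number of states). The repeated state found above gives |xy| = j ≤ 4 and |y| = j − i ≥ 1.

q1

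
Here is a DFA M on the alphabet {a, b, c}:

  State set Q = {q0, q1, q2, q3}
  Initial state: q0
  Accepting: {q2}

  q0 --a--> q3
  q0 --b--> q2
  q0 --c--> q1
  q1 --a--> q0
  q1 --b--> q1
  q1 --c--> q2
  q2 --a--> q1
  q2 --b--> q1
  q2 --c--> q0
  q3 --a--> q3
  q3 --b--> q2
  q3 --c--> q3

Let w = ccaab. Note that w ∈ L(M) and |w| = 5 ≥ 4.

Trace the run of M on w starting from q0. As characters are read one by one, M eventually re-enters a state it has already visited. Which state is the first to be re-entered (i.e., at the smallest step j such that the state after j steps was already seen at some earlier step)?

State sequence: q0 -c-> q1 -c-> q2 -a-> q1 -a-> q0 -b-> q2
First repeat at step 3: q1 was already visited.

The earliest repeat is at step j = 3: M is in q1, which it already visited at step i = 1.
Since M has 4 states, any run of length ≥ 4 visits 4+1 states, so by pigeonhole some state repeats within the first 4 steps — that repeat gives the pumpable loop.

q1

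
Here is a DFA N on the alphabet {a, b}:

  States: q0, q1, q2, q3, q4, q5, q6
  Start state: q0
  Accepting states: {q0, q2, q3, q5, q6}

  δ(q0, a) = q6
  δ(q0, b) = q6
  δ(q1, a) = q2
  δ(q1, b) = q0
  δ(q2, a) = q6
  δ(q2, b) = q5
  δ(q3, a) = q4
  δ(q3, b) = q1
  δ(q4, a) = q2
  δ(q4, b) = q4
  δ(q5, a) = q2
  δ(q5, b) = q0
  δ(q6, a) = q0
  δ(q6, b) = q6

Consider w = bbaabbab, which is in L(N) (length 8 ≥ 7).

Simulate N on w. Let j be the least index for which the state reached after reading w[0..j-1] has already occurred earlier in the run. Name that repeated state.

q6

State sequence: q0 -b-> q6 -b-> q6 -a-> q0 -a-> q6 -b-> q6 -b-> q6 -a-> q0 -b-> q6
First repeat at step 2: q6 was already visited.

The earliest repeat is at step j = 2: N is in q6, which it already visited at step i = 1.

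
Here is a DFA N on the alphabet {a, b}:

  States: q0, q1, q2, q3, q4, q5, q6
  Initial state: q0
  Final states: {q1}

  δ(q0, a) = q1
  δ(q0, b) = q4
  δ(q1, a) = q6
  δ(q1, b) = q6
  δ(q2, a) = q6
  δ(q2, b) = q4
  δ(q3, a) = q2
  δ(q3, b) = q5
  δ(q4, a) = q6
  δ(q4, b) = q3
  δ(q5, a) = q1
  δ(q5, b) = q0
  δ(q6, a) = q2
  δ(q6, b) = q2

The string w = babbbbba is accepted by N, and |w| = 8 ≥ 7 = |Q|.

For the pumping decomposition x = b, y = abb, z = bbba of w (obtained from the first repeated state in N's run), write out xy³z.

xy^3z = b·abb·abb·abb·bbba = babbabbabbbbba.
Reading y = abb takes N from q4 back to q4, so after x·y·y·y the machine is still in q4, and z then leads to the accepting state q1. Hence babbabbabbbbba ∈ L(N).

babbabbabbbbba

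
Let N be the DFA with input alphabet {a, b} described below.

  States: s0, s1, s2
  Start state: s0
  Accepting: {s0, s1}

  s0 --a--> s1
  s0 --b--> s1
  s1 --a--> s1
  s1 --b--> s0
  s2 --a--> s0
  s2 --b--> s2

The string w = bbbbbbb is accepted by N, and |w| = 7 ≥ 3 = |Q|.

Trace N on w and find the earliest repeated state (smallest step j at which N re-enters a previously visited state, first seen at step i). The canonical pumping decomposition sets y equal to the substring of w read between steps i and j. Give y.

bb

Run of N on w = b b b b b b b:
  step 0: s0  (start)
  step 1: s1  (read b: s0→s1)
  step 2: s0  (read b: s1→s0)   ← first repeat (s0 seen earlier)
  step 3: s1  (read b: s0→s1)
  step 4: s0  (read b: s1→s0)
  step 5: s1  (read b: s0→s1)
  step 6: s0  (read b: s1→s0)
  step 7: s1  (read b: s0→s1)

So i = 0, j = 2, giving x = w[0:0] = ε, y = w[0:2] = bb, z = w[2:7] = bbbbb.
Check: |xy| = 2 ≤ 3 and |y| = 2 ≥ 1. Reading y takes N from s0 back to s0, so every xyⁱz is accepted.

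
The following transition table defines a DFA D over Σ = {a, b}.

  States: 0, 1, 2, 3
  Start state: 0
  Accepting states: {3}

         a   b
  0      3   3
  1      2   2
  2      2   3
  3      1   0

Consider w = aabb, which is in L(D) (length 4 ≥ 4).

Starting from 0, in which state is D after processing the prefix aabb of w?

Run of D on the first 4 characters of w = a a b b:
  step 0: 0  (start)
  step 1: 3  (read a: 0→3)
  step 2: 1  (read a: 3→1)
  step 3: 2  (read b: 1→2)
  step 4: 3  (read b: 2→3)

After reading 4 characters, D is in state 3.
(This kind of state-tracing is the core of the pumping-lemma construction: with 4 states, pigeonhole forces a repeat within the first 4 steps.)

3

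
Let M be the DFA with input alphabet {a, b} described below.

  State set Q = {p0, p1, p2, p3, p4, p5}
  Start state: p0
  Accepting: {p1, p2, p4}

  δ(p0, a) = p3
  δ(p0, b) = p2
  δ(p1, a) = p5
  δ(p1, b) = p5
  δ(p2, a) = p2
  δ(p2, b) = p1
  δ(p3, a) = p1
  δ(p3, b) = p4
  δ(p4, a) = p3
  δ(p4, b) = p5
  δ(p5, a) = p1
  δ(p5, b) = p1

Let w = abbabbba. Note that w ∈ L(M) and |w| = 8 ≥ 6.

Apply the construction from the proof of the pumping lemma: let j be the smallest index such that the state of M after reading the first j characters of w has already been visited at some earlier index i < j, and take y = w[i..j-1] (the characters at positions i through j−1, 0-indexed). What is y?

ab

Run of M on w = a b b a b b b a:
  step 0: p0  (start)
  step 1: p3  (read a: p0→p3)
  step 2: p4  (read b: p3→p4)
  step 3: p5  (read b: p4→p5)
  step 4: p1  (read a: p5→p1)
  step 5: p5  (read b: p1→p5)   ← first repeat (p5 seen earlier)
  step 6: p1  (read b: p5→p1)
  step 7: p5  (read b: p1→p5)
  step 8: p1  (read a: p5→p1)

So i = 3, j = 5, giving x = w[0:3] = abb, y = w[3:5] = ab, z = w[5:8] = bba.
Check: |xy| = 5 ≤ 6 and |y| = 2 ≥ 1. Reading y takes M from p5 back to p5, so every xyⁱz is accepted.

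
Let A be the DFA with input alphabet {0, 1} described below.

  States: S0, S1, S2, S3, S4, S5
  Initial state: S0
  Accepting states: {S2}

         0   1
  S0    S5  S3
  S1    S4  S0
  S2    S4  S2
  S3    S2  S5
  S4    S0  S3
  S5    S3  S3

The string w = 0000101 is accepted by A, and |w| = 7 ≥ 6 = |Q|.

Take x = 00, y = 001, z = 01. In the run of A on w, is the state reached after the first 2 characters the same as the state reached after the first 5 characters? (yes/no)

State sequence: S0 -0-> S5 -0-> S3 -0-> S2 -0-> S4 -1-> S3

After x (step 2): S3. After xy (step 5): S3.
They match, so y = 001 drives A around a cycle from S3 back to itself; pumping y any number of times keeps A in S3 before reading z, and xyⁱz ∈ L(A) for every i ≥ 0.

yes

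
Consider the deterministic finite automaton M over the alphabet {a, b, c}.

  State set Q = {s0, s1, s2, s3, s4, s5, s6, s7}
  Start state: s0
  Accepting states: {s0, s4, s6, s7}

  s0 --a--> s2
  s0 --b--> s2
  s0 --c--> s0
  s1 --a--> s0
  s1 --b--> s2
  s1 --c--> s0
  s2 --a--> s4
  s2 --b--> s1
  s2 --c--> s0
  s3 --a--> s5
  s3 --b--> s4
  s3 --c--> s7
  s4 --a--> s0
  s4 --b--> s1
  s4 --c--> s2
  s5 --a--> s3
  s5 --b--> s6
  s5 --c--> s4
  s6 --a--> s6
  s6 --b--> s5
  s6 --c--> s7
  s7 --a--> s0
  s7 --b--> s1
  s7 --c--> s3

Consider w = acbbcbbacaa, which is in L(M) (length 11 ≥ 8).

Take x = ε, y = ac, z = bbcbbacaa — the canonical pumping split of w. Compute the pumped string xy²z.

acacbbcbbacaa

xy^2z = ε·ac·ac·bbcbbacaa = acacbbcbbacaa.
Reading y = ac takes M from s0 back to s0, so after x·y·y the machine is still in s0, and z then leads to the accepting state s4. Hence acacbbcbbacaa ∈ L(M).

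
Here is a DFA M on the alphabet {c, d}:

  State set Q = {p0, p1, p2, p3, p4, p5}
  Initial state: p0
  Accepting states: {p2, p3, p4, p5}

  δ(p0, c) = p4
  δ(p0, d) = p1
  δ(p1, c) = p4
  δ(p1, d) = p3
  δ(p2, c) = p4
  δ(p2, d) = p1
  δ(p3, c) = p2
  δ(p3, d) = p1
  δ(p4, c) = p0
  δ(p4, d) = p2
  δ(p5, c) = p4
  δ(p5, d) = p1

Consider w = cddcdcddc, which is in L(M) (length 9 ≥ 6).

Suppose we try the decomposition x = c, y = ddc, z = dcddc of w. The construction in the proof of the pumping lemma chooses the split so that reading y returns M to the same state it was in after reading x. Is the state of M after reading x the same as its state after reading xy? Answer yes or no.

yes

Run of M on the first 4 characters of w = c d d c:
  step 0: p0  (start)
  step 1: p4  (read c: p0→p4)
  step 2: p2  (read d: p4→p2)
  step 3: p1  (read d: p2→p1)
  step 4: p4  (read c: p1→p4)

After x (step 1): p4. After xy (step 4): p4.
They match, so y = ddc drives M around a cycle from p4 back to itself; pumping y any number of times keeps M in p4 before reading z, and xyⁱz ∈ L(M) for every i ≥ 0.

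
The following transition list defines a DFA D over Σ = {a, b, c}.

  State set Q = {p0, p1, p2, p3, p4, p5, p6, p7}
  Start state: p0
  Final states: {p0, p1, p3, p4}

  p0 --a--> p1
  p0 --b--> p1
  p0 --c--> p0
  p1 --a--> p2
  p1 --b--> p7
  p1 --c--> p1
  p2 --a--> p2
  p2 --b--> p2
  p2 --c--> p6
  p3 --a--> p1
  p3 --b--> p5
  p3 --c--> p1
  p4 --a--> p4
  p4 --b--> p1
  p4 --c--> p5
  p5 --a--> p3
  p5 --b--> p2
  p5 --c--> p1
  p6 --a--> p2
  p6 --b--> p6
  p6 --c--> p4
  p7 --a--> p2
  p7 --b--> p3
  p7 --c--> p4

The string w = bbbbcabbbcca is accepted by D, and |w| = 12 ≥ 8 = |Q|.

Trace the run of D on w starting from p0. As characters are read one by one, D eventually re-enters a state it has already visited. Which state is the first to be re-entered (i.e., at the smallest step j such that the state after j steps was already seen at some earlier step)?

Run of D on w = b b b b c a b b b c c a:
  step 0: p0  (start)
  step 1: p1  (read b: p0→p1)
  step 2: p7  (read b: p1→p7)
  step 3: p3  (read b: p7→p3)
  step 4: p5  (read b: p3→p5)
  step 5: p1  (read c: p5→p1)   ← first repeat (p1 seen earlier)
  step 6: p2  (read a: p1→p2)
  step 7: p2  (read b: p2→p2)
  step 8: p2  (read b: p2→p2)
  step 9: p2  (read b: p2→p2)
  step 10: p6  (read c: p2→p6)
  step 11: p4  (read c: p6→p4)
  step 12: p4  (read a: p4→p4)

The earliest repeat is at step j = 5: D is in p1, which it already visited at step i = 1.

p1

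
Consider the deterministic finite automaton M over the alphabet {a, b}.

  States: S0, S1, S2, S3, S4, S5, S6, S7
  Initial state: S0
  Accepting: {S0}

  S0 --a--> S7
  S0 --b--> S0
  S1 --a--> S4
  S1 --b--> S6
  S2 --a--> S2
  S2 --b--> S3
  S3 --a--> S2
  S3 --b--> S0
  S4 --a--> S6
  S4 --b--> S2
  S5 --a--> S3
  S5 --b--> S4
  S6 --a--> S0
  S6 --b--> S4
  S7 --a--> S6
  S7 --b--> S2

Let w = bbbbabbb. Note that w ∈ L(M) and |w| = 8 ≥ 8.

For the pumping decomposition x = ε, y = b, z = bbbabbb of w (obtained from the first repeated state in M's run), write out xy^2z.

xy^2z = ε·b·b·bbbabbb = bbbbbabbb.
Reading y = b takes M from S0 back to S0, so after x·y·y the machine is still in S0, and z then leads to the accepting state S0. Hence bbbbbabbb ∈ L(M).

bbbbbabbb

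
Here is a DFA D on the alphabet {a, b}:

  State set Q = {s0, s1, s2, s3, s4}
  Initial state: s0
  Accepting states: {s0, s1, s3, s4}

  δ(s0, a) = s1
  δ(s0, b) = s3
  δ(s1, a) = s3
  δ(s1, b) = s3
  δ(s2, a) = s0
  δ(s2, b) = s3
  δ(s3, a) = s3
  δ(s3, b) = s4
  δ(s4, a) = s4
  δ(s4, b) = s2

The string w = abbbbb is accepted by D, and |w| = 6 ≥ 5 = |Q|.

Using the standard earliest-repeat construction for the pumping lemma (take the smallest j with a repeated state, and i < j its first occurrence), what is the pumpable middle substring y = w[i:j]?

Run of D on w = a b b b b b:
  step 0: s0  (start)
  step 1: s1  (read a: s0→s1)
  step 2: s3  (read b: s1→s3)
  step 3: s4  (read b: s3→s4)
  step 4: s2  (read b: s4→s2)
  step 5: s3  (read b: s2→s3)   ← first repeat (s3 seen earlier)
  step 6: s4  (read b: s3→s4)

So i = 2, j = 5, giving x = w[0:2] = ab, y = w[2:5] = bbb, z = w[5:6] = b.
Check: |xy| = 5 ≤ 5 and |y| = 3 ≥ 1. Reading y takes D from s3 back to s3, so every xyⁱz is accepted.
Since D has 5 states, any run of length ≥ 5 visits 5+1 states, so by pigeonhole some state repeats within the first 5 steps — that repeat gives the pumpable loop.

bbb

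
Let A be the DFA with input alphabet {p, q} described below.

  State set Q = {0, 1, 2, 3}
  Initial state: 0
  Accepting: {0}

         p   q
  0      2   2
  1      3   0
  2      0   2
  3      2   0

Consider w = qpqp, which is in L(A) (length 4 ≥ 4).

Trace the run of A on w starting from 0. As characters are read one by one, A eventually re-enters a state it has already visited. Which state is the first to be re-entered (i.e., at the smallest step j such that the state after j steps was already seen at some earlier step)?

0

Run of A on w = q p q p:
  step 0: 0  (start)
  step 1: 2  (read q: 0→2)
  step 2: 0  (read p: 2→0)   ← first repeat (0 seen earlier)
  step 3: 2  (read q: 0→2)
  step 4: 0  (read p: 2→0)

The earliest repeat is at step j = 2: A is in 0, which it already visited at step i = 0.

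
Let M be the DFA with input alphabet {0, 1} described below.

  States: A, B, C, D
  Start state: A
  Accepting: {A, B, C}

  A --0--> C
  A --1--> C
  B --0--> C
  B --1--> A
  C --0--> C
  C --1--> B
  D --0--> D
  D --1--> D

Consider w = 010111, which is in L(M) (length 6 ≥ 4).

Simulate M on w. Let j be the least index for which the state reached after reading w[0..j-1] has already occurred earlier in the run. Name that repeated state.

C

Run of M on w = 0 1 0 1 1 1:
  step 0: A  (start)
  step 1: C  (read 0: A→C)
  step 2: B  (read 1: C→B)
  step 3: C  (read 0: B→C)   ← first repeat (C seen earlier)
  step 4: B  (read 1: C→B)
  step 5: A  (read 1: B→A)
  step 6: C  (read 1: A→C)

The earliest repeat is at step j = 3: M is in C, which it already visited at step i = 1.
With |Q| = 4, pigeonhole forces a state repeat no later than step 4; the substring read between the first and second visits to that state can be pumped.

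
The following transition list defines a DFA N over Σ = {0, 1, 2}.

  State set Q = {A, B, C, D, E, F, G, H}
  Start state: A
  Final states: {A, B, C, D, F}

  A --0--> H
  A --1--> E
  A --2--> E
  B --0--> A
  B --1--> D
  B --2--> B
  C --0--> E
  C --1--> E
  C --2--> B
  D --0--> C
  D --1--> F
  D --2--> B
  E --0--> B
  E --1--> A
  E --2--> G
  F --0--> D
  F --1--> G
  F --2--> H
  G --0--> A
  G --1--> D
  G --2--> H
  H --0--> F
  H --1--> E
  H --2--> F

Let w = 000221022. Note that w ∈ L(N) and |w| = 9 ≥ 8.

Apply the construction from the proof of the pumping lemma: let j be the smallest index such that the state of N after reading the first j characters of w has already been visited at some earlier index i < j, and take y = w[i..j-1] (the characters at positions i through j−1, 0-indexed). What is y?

2

State sequence: A -0-> H -0-> F -0-> D -2-> B -2-> B -1-> D -0-> C -2-> B -2-> B
First repeat at step 5: B was already visited.

So i = 4, j = 5, giving x = w[0:4] = 0002, y = w[4:5] = 2, z = w[5:9] = 1022.
Check: |xy| = 5 ≤ 8 and |y| = 1 ≥ 1. Reading y takes N from B back to B, so every xyⁱz is accepted.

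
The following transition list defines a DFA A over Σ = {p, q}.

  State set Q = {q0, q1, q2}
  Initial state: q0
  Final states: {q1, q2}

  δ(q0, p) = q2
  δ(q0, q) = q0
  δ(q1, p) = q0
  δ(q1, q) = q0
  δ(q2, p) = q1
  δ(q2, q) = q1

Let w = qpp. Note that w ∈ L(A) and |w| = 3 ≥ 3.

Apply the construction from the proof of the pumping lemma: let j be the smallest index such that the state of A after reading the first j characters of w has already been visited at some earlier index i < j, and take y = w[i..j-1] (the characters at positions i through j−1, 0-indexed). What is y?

q

State sequence: q0 -q-> q0 -p-> q2 -p-> q1
First repeat at step 1: q0 was already visited.

So i = 0, j = 1, giving x = w[0:0] = ε, y = w[0:1] = q, z = w[1:3] = pp.
Check: |xy| = 1 ≤ 3 and |y| = 1 ≥ 1. Reading y takes A from q0 back to q0, so every xyⁱz is accepted.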